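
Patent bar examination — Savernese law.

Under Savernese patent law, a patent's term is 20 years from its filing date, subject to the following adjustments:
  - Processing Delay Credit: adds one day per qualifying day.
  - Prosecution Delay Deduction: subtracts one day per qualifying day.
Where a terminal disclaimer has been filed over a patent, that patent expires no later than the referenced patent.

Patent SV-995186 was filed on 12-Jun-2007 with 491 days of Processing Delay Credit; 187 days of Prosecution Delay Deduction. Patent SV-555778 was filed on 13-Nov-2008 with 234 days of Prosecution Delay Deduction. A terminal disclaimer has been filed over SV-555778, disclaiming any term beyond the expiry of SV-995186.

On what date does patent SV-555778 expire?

Natural term of SV-555778:
  Base: filing + 20 years → 13 November 2028.
  Prosecution Delay Deduction: −234 days → 24 March 2028.
Expiry of referenced patent SV-995186:
  Base: filing + 20 years → 12 June 2027.
  Processing Delay Credit: +491 days → 15 October 2028.
  Prosecution Delay Deduction: −187 days → 11 April 2028.
Terminal disclaimer: SV-555778 expires on the earlier of 24 March 2028 and 11 April 2028.

2028-03-24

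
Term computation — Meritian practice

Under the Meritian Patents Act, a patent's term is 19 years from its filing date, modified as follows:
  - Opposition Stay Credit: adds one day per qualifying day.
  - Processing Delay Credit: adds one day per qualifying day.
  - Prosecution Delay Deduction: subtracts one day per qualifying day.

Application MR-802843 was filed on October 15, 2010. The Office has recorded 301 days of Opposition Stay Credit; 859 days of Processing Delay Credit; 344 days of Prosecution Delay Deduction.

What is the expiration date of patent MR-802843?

Base term: filing date + 19 years → 15 October 2029.
Opposition Stay Credit: +301 days → 12 August 2030.
Processing Delay Credit: +859 days → 18 December 2032.
Prosecution Delay Deduction: −344 days → 9 January 2032.

January 9, 2032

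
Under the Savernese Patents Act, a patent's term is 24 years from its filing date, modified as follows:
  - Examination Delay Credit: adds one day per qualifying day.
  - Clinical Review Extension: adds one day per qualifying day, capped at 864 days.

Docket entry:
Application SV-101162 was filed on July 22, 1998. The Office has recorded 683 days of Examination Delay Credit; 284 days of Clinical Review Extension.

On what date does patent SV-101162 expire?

Base term: filing date + 24 years → 22 July 2022.
Examination Delay Credit: +683 days → 4 June 2024.
Clinical Review Extension: 284 days (within the 864-day cap) → +284 days → 15 March 2025.

March 15, 2025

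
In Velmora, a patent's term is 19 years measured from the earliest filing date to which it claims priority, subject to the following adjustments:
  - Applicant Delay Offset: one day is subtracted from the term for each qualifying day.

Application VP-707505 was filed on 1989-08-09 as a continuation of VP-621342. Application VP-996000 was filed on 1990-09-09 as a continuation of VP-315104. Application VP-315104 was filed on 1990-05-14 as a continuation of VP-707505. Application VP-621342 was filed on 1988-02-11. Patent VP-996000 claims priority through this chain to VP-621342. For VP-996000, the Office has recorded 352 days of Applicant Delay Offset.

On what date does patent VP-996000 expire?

Earliest priority filing: 11 February 1988.
Base term: 11 February 1988 + 19 years → 11 February 2007.
Applicant Delay Offset: −352 days → 24 February 2006.

February 24, 2006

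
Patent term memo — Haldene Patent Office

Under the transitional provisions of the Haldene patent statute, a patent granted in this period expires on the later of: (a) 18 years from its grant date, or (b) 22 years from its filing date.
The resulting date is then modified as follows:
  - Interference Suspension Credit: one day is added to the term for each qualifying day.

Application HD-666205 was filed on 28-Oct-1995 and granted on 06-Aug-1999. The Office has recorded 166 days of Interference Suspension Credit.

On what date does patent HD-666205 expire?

(a) grant + 18 years → 6 August 2017.
(b) filing + 22 years → 28 October 2017.
Later of the two: 28 October 2017.
Interference Suspension Credit: +166 days → 12 April 2018.

April 12, 2018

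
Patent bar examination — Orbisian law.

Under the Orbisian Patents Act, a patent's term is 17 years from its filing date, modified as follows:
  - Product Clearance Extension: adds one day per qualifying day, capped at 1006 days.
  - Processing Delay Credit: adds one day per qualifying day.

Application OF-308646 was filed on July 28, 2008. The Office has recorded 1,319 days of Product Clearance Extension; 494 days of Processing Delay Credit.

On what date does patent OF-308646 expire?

Base term: filing date + 17 years → 28 July 2025.
Product Clearance Extension: 1319 days claimed exceeds the 1006-day cap, so +1006 days → 29 April 2028.
Processing Delay Credit: +494 days → 5 September 2029.

September 5, 2029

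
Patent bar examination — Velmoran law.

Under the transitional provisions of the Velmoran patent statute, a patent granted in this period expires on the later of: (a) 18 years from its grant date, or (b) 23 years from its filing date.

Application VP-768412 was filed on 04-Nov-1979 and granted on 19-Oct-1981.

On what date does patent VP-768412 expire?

2002-11-04

(a) grant + 18 years → 19 October 1999.
(b) filing + 23 years → 4 November 2002.
Later of the two: 4 November 2002.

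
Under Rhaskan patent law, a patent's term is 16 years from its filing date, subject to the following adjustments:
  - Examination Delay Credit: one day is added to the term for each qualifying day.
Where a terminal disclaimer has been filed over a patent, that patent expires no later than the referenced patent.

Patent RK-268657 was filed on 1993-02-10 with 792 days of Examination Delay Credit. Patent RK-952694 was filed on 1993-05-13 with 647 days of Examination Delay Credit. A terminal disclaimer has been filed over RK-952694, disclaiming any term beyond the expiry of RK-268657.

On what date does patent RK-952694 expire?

Natural term of RK-952694:
  Base: filing + 16 years → 13 May 2009.
  Examination Delay Credit: +647 days → 19 February 2011.
Expiry of referenced patent RK-268657:
  Base: filing + 16 years → 10 February 2009.
  Examination Delay Credit: +792 days → 13 April 2011.
Terminal disclaimer: RK-952694 expires on the earlier of 19 February 2011 and 13 April 2011.

February 19, 2011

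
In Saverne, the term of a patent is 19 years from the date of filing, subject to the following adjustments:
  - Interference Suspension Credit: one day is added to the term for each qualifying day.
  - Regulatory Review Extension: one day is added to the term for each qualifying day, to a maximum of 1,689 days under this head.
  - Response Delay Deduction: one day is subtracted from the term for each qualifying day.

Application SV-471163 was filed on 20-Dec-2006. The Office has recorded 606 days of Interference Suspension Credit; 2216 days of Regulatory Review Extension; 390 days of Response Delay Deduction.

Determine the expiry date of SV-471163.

Base term: filing date + 19 years → 20 December 2025.
Interference Suspension Credit: +606 days → 18 August 2027.
Regulatory Review Extension: 2216 days claimed exceeds the 1689-day cap, so +1689 days → 2 April 2032.
Response Delay Deduction: −390 days → 9 March 2031.

2031-03-09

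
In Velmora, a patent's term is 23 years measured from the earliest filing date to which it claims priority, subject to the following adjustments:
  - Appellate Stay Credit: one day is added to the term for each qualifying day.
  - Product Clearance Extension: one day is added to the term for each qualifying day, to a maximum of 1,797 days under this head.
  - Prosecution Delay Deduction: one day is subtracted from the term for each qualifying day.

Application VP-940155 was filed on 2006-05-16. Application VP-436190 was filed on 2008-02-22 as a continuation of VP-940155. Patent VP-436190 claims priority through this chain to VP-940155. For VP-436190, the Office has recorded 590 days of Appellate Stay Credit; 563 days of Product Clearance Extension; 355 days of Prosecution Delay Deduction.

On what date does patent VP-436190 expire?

Earliest priority filing: 16 May 2006.
Base term: 16 May 2006 + 23 years → 16 May 2029.
Appellate Stay Credit: +590 days → 27 December 2030.
Product Clearance Extension: 563 days (within the 1797-day cap) → +563 days → 12 July 2032.
Prosecution Delay Deduction: −355 days → 23 July 2031.

July 23, 2031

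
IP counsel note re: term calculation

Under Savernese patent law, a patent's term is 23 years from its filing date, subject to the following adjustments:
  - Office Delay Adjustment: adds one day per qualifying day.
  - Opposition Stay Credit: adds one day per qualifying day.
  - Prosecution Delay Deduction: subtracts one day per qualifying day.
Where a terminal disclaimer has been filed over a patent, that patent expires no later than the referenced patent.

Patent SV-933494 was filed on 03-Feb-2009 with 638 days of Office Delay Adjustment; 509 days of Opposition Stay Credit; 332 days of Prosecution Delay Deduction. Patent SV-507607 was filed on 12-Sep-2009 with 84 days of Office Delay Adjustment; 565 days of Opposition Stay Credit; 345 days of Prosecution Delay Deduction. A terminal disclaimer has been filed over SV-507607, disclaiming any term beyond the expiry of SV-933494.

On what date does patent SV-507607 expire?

Natural term of SV-507607:
  Base: filing + 23 years → 12 September 2032.
  Office Delay Adjustment: +84 days → 5 December 2032.
  Opposition Stay Credit: +565 days → 23 June 2034.
  Prosecution Delay Deduction: −345 days → 13 July 2033.
Expiry of referenced patent SV-933494:
  Base: filing + 23 years → 3 February 2032.
  Office Delay Adjustment: +638 days → 2 November 2033.
  Opposition Stay Credit: +509 days → 26 March 2035.
  Prosecution Delay Deduction: −332 days → 28 April 2034.
Terminal disclaimer: SV-507607 expires on the earlier of 13 July 2033 and 28 April 2034.

2033-07-13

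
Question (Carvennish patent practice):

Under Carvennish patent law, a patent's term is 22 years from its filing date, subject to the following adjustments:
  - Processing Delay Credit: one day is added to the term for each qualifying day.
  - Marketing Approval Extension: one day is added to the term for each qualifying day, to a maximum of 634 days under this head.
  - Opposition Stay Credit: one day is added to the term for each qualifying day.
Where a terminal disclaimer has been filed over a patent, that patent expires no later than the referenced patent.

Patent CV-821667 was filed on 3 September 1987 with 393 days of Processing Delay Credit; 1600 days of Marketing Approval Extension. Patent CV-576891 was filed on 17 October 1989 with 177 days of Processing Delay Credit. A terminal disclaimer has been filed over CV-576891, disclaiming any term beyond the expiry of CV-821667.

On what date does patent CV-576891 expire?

2012-04-11

Natural term of CV-576891:
  Base: filing + 22 years → 17 October 2011.
  Processing Delay Credit: +177 days → 11 April 2012.
Expiry of referenced patent CV-821667:
  Base: filing + 22 years → 3 September 2009.
  Processing Delay Credit: +393 days → 1 October 2010.
  Marketing Approval Extension: 1600 days claimed exceeds the 634-day cap, so +634 days → 26 June 2012.
Terminal disclaimer: CV-576891 expires on the earlier of 11 April 2012 and 26 June 2012.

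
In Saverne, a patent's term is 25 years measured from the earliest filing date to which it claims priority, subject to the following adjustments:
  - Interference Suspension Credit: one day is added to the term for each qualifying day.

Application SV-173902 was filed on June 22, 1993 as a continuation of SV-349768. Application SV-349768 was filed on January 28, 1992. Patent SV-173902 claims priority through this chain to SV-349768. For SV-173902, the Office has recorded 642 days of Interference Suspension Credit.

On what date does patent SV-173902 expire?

Earliest priority filing: 28 January 1992.
Base term: 28 January 1992 + 25 years → 28 January 2017.
Interference Suspension Credit: +642 days → 1 November 2018.

November 1, 2018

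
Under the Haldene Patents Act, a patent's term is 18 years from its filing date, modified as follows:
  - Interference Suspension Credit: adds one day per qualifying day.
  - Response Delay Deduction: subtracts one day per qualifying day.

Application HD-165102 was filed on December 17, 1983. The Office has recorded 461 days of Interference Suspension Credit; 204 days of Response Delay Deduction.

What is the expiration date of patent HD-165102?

2002-08-31

Base term: filing date + 18 years → 17 December 2001.
Interference Suspension Credit: +461 days → 23 March 2003.
Response Delay Deduction: −204 days → 31 August 2002.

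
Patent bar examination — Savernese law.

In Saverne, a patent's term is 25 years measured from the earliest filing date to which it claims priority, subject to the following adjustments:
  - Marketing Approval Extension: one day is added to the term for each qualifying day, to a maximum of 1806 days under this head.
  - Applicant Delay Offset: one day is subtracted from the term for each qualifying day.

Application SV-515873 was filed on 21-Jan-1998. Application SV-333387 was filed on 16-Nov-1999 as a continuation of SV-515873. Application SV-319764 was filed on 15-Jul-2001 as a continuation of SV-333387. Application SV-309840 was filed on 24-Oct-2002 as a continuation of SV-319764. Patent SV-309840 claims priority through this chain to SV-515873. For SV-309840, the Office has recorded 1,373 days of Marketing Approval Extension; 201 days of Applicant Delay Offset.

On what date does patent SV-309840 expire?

Earliest priority filing: 21 January 1998.
Base term: 21 January 1998 + 25 years → 21 January 2023.
Marketing Approval Extension: 1373 days (within the 1806-day cap) → +1373 days → 25 October 2026.
Applicant Delay Offset: −201 days → 7 April 2026.

April 7, 2026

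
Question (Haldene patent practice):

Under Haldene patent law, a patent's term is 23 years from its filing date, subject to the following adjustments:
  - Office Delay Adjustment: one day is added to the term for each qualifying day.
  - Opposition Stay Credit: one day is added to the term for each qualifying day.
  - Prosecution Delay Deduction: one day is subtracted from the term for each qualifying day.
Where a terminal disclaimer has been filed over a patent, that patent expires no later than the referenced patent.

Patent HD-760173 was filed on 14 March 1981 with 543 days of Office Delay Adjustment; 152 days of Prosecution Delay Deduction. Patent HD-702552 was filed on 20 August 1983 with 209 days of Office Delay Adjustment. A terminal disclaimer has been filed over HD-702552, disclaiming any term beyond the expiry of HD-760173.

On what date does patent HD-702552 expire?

Natural term of HD-702552:
  Base: filing + 23 years → 20 August 2006.
  Office Delay Adjustment: +209 days → 17 March 2007.
Expiry of referenced patent HD-760173:
  Base: filing + 23 years → 14 March 2004.
  Office Delay Adjustment: +543 days → 8 September 2005.
  Prosecution Delay Deduction: −152 days → 9 April 2005.
Terminal disclaimer: HD-702552 expires on the earlier of 17 March 2007 and 9 April 2005.

April 9, 2005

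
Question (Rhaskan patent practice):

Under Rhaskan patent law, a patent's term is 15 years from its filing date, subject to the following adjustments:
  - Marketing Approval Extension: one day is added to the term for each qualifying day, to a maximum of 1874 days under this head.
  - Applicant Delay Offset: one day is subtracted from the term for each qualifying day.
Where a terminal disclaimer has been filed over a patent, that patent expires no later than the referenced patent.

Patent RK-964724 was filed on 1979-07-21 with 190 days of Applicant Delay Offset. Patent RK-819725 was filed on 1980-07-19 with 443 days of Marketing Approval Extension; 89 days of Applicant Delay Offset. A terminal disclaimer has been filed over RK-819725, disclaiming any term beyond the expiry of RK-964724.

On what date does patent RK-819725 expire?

Natural term of RK-819725:
  Base: filing + 15 years → 19 July 1995.
  Marketing Approval Extension: 443 days (within the 1874-day cap) → +443 days → 4 October 1996.
  Applicant Delay Offset: −89 days → 7 July 1996.
Expiry of referenced patent RK-964724:
  Base: filing + 15 years → 21 July 1994.
  Applicant Delay Offset: −190 days → 12 January 1994.
Terminal disclaimer: RK-819725 expires on the earlier of 7 July 1996 and 12 January 1994.

1994-01-12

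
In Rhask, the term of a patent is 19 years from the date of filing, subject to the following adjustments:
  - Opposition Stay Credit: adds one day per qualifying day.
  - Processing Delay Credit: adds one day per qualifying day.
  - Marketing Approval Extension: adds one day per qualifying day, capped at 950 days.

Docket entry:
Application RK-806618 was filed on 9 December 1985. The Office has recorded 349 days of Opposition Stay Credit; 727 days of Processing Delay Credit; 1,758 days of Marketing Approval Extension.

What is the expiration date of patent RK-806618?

Base term: filing date + 19 years → 9 December 2004.
Opposition Stay Credit: +349 days → 23 November 2005.
Processing Delay Credit: +727 days → 20 November 2007.
Marketing Approval Extension: 1758 days claimed exceeds the 950-day cap, so +950 days → 27 June 2010.

2010-06-27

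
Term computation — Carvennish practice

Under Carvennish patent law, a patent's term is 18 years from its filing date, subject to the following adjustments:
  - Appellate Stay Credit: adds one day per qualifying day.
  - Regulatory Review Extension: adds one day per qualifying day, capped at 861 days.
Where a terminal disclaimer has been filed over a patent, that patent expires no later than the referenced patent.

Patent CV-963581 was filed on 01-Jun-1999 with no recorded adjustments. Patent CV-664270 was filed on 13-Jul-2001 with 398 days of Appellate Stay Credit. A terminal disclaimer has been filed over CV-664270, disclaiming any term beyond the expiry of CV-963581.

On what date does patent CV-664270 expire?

2017-06-01

Natural term of CV-664270:
  Base: filing + 18 years → 13 July 2019.
  Appellate Stay Credit: +398 days → 14 August 2020.
Expiry of referenced patent CV-963581:
  Base: filing + 18 years → 1 June 2017.
Terminal disclaimer: CV-664270 expires on the earlier of 14 August 2020 and 1 June 2017.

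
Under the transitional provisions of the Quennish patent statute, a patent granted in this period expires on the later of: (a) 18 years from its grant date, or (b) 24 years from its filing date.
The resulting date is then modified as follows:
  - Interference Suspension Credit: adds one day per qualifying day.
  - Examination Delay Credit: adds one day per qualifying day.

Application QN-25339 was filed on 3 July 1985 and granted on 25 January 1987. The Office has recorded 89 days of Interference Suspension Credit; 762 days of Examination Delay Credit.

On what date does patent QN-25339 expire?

November 1, 2011

(a) grant + 18 years → 25 January 2005.
(b) filing + 24 years → 3 July 2009.
Later of the two: 3 July 2009.
Interference Suspension Credit: +89 days → 30 September 2009.
Examination Delay Credit: +762 days → 1 November 2011.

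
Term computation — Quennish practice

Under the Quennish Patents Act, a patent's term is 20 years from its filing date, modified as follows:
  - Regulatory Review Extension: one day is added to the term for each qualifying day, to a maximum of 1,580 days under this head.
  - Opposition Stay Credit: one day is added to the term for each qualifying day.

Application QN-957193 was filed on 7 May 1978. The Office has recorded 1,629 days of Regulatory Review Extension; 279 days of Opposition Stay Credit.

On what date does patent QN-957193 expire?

2003-06-09

Base term: filing date + 20 years → 7 May 1998.
Regulatory Review Extension: 1629 days claimed exceeds the 1580-day cap, so +1580 days → 3 September 2002.
Opposition Stay Credit: +279 days → 9 June 2003.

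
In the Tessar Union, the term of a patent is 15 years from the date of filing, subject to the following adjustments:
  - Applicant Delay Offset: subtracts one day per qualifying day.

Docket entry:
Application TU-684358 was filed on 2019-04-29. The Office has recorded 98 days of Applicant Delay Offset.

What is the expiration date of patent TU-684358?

Base term: filing date + 15 years → 29 April 2034.
Applicant Delay Offset: −98 days → 21 January 2034.

2034-01-21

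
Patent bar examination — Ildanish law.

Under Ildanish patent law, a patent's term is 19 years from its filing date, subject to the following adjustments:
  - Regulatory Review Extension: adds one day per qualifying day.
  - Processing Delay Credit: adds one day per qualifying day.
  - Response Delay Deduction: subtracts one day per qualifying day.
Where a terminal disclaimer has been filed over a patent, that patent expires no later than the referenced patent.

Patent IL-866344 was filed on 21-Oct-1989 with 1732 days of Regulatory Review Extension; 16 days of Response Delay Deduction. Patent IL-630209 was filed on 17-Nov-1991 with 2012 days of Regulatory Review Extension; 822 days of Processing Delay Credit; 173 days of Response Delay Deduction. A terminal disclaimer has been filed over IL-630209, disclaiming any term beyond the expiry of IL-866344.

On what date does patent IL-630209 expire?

July 3, 2013

Natural term of IL-630209:
  Base: filing + 19 years → 17 November 2010.
  Regulatory Review Extension: +2012 days → 21 May 2016.
  Processing Delay Credit: +822 days → 21 August 2018.
  Response Delay Deduction: −173 days → 1 March 2018.
Expiry of referenced patent IL-866344:
  Base: filing + 19 years → 21 October 2008.
  Regulatory Review Extension: +1732 days → 19 July 2013.
  Response Delay Deduction: −16 days → 3 July 2013.
Terminal disclaimer: IL-630209 expires on the earlier of 1 March 2018 and 3 July 2013.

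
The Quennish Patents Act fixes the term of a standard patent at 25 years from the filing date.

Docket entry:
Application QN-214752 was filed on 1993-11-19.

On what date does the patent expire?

2018-11-19

Filing date + 25 years → 19 November 2018.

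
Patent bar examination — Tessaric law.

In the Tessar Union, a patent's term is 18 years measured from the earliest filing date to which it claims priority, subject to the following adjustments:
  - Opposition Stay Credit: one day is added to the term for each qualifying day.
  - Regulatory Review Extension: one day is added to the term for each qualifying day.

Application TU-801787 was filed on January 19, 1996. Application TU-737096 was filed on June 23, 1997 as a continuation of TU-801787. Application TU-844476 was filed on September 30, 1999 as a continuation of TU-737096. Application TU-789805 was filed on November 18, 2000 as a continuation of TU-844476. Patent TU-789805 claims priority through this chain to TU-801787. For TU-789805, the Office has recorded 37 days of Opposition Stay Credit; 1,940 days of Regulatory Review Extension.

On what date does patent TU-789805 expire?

2019-06-19

Earliest priority filing: 19 January 1996.
Base term: 19 January 1996 + 18 years → 19 January 2014.
Opposition Stay Credit: +37 days → 25 February 2014.
Regulatory Review Extension: +1940 days → 19 June 2019.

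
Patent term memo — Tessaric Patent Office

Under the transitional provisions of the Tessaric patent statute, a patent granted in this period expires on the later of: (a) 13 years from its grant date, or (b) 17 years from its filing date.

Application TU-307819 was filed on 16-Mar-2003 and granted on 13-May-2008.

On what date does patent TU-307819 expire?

2021-05-13

(a) grant + 13 years → 13 May 2021.
(b) filing + 17 years → 16 March 2020.
Later of the two: 13 May 2021.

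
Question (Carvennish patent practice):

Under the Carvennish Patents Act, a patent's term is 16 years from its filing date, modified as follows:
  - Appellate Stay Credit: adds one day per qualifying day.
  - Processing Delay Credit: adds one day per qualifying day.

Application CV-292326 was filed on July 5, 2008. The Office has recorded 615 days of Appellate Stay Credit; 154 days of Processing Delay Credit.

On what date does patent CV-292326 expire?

August 13, 2026

Base term: filing date + 16 years → 5 July 2024.
Appellate Stay Credit: +615 days → 12 March 2026.
Processing Delay Credit: +154 days → 13 August 2026.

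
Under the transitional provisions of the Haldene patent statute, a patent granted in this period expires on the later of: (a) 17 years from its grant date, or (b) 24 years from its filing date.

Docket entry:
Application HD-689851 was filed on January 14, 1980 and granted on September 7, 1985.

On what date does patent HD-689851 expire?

2004-01-14

(a) grant + 17 years → 7 September 2002.
(b) filing + 24 years → 14 January 2004.
Later of the two: 14 January 2004.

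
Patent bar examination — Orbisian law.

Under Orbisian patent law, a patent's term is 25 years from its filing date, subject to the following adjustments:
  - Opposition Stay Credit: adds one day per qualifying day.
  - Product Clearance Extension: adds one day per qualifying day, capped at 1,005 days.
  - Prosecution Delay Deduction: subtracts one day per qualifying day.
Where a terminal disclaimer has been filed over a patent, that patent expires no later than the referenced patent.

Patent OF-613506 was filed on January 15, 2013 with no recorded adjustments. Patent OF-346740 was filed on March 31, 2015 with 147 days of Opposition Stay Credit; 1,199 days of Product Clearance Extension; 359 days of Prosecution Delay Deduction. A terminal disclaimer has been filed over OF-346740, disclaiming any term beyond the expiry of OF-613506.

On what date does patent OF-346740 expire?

Natural term of OF-346740:
  Base: filing + 25 years → 31 March 2040.
  Opposition Stay Credit: +147 days → 25 August 2040.
  Product Clearance Extension: 1199 days claimed exceeds the 1005-day cap, so +1005 days → 27 May 2043.
  Prosecution Delay Deduction: −359 days → 2 June 2042.
Expiry of referenced patent OF-613506:
  Base: filing + 25 years → 15 January 2038.
Terminal disclaimer: OF-346740 expires on the earlier of 2 June 2042 and 15 January 2038.

January 15, 2038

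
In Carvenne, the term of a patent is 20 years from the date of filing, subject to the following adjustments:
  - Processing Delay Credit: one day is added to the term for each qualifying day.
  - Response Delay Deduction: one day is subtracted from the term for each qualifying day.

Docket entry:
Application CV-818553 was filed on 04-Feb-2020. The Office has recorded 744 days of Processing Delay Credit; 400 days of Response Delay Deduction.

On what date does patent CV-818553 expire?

January 13, 2041

Base term: filing date + 20 years → 4 February 2040.
Processing Delay Credit: +744 days → 17 February 2042.
Response Delay Deduction: −400 days → 13 January 2041.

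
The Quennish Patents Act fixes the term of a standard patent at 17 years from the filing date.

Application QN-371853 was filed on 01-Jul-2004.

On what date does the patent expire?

Filing date + 17 years → 1 July 2021.

2021-07-01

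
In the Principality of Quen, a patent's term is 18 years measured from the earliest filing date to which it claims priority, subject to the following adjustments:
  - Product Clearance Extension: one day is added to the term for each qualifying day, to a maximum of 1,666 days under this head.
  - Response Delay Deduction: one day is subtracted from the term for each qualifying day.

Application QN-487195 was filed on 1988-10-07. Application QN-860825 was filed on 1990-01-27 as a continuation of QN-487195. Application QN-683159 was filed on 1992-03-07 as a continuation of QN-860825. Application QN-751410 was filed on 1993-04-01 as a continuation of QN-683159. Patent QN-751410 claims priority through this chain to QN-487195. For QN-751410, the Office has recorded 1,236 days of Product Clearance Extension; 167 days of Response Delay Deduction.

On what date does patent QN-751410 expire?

Earliest priority filing: 7 October 1988.
Base term: 7 October 1988 + 18 years → 7 October 2006.
Product Clearance Extension: 1236 days (within the 1666-day cap) → +1236 days → 24 February 2010.
Response Delay Deduction: −167 days → 10 September 2009.

September 10, 2009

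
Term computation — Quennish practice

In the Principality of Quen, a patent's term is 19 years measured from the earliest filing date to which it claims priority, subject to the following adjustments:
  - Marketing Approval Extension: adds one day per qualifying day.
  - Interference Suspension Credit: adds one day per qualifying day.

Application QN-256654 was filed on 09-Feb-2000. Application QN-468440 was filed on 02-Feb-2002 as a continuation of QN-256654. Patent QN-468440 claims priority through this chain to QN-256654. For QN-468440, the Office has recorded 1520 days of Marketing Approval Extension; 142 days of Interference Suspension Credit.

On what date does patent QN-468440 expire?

August 29, 2023

Earliest priority filing: 9 February 2000.
Base term: 9 February 2000 + 19 years → 9 February 2019.
Marketing Approval Extension: +1520 days → 9 April 2023.
Interference Suspension Credit: +142 days → 29 August 2023.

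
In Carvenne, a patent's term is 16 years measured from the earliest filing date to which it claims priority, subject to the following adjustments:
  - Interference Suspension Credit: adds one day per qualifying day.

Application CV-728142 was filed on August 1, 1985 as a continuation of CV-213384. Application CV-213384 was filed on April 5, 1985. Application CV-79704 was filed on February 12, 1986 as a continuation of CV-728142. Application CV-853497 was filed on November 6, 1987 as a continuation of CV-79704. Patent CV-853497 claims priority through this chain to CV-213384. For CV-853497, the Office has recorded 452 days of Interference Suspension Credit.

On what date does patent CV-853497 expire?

July 1, 2002

Earliest priority filing: 5 April 1985.
Base term: 5 April 1985 + 16 years → 5 April 2001.
Interference Suspension Credit: +452 days → 1 July 2002.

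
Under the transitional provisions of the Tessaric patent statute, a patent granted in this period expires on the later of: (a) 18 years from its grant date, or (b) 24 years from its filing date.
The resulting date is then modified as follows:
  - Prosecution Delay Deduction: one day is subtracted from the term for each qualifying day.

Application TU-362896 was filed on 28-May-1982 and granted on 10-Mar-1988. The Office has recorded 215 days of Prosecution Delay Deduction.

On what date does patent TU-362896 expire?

(a) grant + 18 years → 10 March 2006.
(b) filing + 24 years → 28 May 2006.
Later of the two: 28 May 2006.
Prosecution Delay Deduction: −215 days → 25 October 2005.

October 25, 2005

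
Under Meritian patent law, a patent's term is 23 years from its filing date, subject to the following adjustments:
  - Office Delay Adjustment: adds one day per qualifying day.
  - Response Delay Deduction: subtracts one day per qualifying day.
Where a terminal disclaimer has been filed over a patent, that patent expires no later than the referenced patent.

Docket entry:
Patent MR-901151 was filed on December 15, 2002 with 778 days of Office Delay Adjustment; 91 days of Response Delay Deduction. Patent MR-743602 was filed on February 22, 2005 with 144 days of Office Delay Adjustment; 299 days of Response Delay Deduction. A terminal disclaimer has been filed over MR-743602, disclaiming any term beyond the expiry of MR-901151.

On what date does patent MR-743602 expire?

2027-09-20

Natural term of MR-743602:
  Base: filing + 23 years → 22 February 2028.
  Office Delay Adjustment: +144 days → 15 July 2028.
  Response Delay Deduction: −299 days → 20 September 2027.
Expiry of referenced patent MR-901151:
  Base: filing + 23 years → 15 December 2025.
  Office Delay Adjustment: +778 days → 1 February 2028.
  Response Delay Deduction: −91 days → 2 November 2027.
Terminal disclaimer: MR-743602 expires on the earlier of 20 September 2027 and 2 November 2027.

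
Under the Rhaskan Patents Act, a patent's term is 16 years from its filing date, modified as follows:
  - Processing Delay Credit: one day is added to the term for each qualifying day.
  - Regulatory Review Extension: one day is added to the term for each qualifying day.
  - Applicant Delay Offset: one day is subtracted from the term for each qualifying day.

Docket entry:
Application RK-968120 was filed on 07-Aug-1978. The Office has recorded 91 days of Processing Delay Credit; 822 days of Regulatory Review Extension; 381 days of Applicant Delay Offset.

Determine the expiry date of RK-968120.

Base term: filing date + 16 years → 7 August 1994.
Processing Delay Credit: +91 days → 6 November 1994.
Regulatory Review Extension: +822 days → 5 February 1997.
Applicant Delay Offset: −381 days → 21 January 1996.

1996-01-21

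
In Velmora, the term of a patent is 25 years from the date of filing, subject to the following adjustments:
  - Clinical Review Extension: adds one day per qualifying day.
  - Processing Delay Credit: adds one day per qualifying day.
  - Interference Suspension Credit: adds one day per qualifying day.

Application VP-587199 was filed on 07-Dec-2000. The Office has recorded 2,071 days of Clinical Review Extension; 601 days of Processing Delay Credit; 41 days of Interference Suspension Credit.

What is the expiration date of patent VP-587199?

2033-05-12

Base term: filing date + 25 years → 7 December 2025.
Clinical Review Extension: +2071 days → 9 August 2031.
Processing Delay Credit: +601 days → 1 April 2033.
Interference Suspension Credit: +41 days → 12 May 2033.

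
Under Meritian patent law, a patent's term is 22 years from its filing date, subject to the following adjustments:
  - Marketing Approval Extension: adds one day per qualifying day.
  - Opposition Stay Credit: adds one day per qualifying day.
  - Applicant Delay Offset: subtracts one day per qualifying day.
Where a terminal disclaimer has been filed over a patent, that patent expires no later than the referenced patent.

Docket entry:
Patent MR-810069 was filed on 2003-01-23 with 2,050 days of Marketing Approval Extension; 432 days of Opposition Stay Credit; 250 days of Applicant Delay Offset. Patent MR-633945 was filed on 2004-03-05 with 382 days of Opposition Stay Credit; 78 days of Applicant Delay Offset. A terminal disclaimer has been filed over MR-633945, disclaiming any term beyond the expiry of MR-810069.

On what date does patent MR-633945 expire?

Natural term of MR-633945:
  Base: filing + 22 years → 5 March 2026.
  Opposition Stay Credit: +382 days → 22 March 2027.
  Applicant Delay Offset: −78 days → 3 January 2027.
Expiry of referenced patent MR-810069:
  Base: filing + 22 years → 23 January 2025.
  Marketing Approval Extension: +2050 days → 4 September 2030.
  Opposition Stay Credit: +432 days → 10 November 2031.
  Applicant Delay Offset: −250 days → 5 March 2031.
Terminal disclaimer: MR-633945 expires on the earlier of 3 January 2027 and 5 March 2031.

January 3, 2027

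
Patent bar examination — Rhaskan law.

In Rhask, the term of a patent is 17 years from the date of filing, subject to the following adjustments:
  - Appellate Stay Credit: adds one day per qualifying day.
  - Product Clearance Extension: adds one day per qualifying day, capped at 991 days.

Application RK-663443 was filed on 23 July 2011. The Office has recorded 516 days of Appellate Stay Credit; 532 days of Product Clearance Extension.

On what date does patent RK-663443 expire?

2031-06-06

Base term: filing date + 17 years → 23 July 2028.
Appellate Stay Credit: +516 days → 21 December 2029.
Product Clearance Extension: 532 days (within the 991-day cap) → +532 days → 6 June 2031.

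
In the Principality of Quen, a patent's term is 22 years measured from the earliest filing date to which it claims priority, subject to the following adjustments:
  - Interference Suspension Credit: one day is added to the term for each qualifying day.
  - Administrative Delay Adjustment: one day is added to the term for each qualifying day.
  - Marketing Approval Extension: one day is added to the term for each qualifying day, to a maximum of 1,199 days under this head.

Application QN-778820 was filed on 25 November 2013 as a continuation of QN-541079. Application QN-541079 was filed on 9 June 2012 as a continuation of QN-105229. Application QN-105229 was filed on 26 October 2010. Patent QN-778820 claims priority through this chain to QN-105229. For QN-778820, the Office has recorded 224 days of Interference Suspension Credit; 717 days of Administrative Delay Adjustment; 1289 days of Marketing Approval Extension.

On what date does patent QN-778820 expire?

Earliest priority filing: 26 October 2010.
Base term: 26 October 2010 + 22 years → 26 October 2032.
Interference Suspension Credit: +224 days → 7 June 2033.
Administrative Delay Adjustment: +717 days → 25 May 2035.
Marketing Approval Extension: 1289 days claimed exceeds the 1199-day cap, so +1199 days → 5 September 2038.

September 5, 2038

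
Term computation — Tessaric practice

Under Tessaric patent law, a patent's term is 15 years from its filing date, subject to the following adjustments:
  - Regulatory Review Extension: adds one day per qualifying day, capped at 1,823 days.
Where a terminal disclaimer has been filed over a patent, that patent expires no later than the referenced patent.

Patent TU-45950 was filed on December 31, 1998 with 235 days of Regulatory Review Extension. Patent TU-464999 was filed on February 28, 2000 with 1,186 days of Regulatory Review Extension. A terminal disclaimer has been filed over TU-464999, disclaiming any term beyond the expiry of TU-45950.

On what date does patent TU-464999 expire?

2014-08-23

Natural term of TU-464999:
  Base: filing + 15 years → 28 February 2015.
  Regulatory Review Extension: 1186 days (within the 1823-day cap) → +1186 days → 29 May 2018.
Expiry of referenced patent TU-45950:
  Base: filing + 15 years → 31 December 2013.
  Regulatory Review Extension: 235 days (within the 1823-day cap) → +235 days → 23 August 2014.
Terminal disclaimer: TU-464999 expires on the earlier of 29 May 2018 and 23 August 2014.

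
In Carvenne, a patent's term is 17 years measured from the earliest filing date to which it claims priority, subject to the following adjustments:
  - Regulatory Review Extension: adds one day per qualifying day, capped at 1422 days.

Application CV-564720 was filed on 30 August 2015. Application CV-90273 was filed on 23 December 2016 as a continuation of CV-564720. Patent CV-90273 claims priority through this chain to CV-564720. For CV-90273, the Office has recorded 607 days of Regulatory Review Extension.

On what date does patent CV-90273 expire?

Earliest priority filing: 30 August 2015.
Base term: 30 August 2015 + 17 years → 30 August 2032.
Regulatory Review Extension: 607 days (within the 1422-day cap) → +607 days → 29 April 2034.

April 29, 2034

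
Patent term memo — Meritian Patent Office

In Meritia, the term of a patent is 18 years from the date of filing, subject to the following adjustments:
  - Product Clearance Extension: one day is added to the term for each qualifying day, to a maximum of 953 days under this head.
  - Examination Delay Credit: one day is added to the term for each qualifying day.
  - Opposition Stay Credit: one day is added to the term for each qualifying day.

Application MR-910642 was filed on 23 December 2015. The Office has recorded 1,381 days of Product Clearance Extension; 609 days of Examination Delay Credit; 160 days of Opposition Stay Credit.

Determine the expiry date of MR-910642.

2038-09-10

Base term: filing date + 18 years → 23 December 2033.
Product Clearance Extension: 1381 days claimed exceeds the 953-day cap, so +953 days → 2 August 2036.
Examination Delay Credit: +609 days → 3 April 2038.
Opposition Stay Credit: +160 days → 10 September 2038.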